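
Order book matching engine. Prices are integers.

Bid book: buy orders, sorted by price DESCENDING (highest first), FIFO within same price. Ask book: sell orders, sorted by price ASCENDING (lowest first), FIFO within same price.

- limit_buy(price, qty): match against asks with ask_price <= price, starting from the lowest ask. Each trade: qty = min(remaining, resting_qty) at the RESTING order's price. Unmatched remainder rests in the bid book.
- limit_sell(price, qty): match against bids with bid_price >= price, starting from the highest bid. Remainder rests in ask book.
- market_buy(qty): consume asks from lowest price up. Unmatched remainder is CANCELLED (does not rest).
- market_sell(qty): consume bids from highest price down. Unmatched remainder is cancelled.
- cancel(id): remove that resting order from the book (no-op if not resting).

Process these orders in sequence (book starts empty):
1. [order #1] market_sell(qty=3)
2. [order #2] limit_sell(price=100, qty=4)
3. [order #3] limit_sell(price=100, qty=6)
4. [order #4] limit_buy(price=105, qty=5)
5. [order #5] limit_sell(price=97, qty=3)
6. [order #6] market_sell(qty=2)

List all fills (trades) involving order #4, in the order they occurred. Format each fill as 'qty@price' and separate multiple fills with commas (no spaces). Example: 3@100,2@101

After op 1 [order #1] market_sell(qty=3): fills=none; bids=[-] asks=[-]
After op 2 [order #2] limit_sell(price=100, qty=4): fills=none; bids=[-] asks=[#2:4@100]
After op 3 [order #3] limit_sell(price=100, qty=6): fills=none; bids=[-] asks=[#2:4@100 #3:6@100]
After op 4 [order #4] limit_buy(price=105, qty=5): fills=#4x#2:4@100 #4x#3:1@100; bids=[-] asks=[#3:5@100]
After op 5 [order #5] limit_sell(price=97, qty=3): fills=none; bids=[-] asks=[#5:3@97 #3:5@100]
After op 6 [order #6] market_sell(qty=2): fills=none; bids=[-] asks=[#5:3@97 #3:5@100]

Answer: 4@100,1@100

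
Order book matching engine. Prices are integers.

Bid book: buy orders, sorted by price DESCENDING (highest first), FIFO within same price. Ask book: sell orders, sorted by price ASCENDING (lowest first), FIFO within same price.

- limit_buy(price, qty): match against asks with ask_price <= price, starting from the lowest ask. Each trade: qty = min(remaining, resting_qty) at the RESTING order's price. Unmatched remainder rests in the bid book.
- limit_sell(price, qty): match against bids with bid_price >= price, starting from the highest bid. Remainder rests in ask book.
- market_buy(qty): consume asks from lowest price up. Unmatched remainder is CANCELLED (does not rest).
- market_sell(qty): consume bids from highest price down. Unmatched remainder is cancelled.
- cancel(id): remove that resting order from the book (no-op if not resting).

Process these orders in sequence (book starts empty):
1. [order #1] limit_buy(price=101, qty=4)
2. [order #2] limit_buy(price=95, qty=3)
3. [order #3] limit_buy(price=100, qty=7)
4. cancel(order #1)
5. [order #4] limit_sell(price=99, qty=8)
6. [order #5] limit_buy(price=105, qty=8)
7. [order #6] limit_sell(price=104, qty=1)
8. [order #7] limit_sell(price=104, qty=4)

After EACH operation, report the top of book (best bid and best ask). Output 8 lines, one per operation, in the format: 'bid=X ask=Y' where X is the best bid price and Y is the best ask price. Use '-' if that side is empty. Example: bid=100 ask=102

After op 1 [order #1] limit_buy(price=101, qty=4): fills=none; bids=[#1:4@101] asks=[-]
After op 2 [order #2] limit_buy(price=95, qty=3): fills=none; bids=[#1:4@101 #2:3@95] asks=[-]
After op 3 [order #3] limit_buy(price=100, qty=7): fills=none; bids=[#1:4@101 #3:7@100 #2:3@95] asks=[-]
After op 4 cancel(order #1): fills=none; bids=[#3:7@100 #2:3@95] asks=[-]
After op 5 [order #4] limit_sell(price=99, qty=8): fills=#3x#4:7@100; bids=[#2:3@95] asks=[#4:1@99]
After op 6 [order #5] limit_buy(price=105, qty=8): fills=#5x#4:1@99; bids=[#5:7@105 #2:3@95] asks=[-]
After op 7 [order #6] limit_sell(price=104, qty=1): fills=#5x#6:1@105; bids=[#5:6@105 #2:3@95] asks=[-]
After op 8 [order #7] limit_sell(price=104, qty=4): fills=#5x#7:4@105; bids=[#5:2@105 #2:3@95] asks=[-]

Answer: bid=101 ask=-
bid=101 ask=-
bid=101 ask=-
bid=100 ask=-
bid=95 ask=99
bid=105 ask=-
bid=105 ask=-
bid=105 ask=-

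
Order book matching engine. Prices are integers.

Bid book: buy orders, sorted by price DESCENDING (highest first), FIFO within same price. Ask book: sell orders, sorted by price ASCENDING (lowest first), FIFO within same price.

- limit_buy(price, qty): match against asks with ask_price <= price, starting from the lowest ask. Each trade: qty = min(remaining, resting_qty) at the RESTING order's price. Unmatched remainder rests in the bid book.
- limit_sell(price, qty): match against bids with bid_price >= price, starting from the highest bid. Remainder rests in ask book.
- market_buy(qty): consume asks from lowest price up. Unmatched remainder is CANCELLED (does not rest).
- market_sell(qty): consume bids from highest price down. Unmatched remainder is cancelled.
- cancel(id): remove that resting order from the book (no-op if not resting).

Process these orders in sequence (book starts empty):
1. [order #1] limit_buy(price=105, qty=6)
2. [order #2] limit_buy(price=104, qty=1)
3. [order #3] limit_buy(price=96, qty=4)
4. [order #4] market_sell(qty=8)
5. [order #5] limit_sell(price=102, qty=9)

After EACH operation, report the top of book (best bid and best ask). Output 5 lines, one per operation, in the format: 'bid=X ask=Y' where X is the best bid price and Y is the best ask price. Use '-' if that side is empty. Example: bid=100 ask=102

After op 1 [order #1] limit_buy(price=105, qty=6): fills=none; bids=[#1:6@105] asks=[-]
After op 2 [order #2] limit_buy(price=104, qty=1): fills=none; bids=[#1:6@105 #2:1@104] asks=[-]
After op 3 [order #3] limit_buy(price=96, qty=4): fills=none; bids=[#1:6@105 #2:1@104 #3:4@96] asks=[-]
After op 4 [order #4] market_sell(qty=8): fills=#1x#4:6@105 #2x#4:1@104 #3x#4:1@96; bids=[#3:3@96] asks=[-]
After op 5 [order #5] limit_sell(price=102, qty=9): fills=none; bids=[#3:3@96] asks=[#5:9@102]

Answer: bid=105 ask=-
bid=105 ask=-
bid=105 ask=-
bid=96 ask=-
bid=96 ask=102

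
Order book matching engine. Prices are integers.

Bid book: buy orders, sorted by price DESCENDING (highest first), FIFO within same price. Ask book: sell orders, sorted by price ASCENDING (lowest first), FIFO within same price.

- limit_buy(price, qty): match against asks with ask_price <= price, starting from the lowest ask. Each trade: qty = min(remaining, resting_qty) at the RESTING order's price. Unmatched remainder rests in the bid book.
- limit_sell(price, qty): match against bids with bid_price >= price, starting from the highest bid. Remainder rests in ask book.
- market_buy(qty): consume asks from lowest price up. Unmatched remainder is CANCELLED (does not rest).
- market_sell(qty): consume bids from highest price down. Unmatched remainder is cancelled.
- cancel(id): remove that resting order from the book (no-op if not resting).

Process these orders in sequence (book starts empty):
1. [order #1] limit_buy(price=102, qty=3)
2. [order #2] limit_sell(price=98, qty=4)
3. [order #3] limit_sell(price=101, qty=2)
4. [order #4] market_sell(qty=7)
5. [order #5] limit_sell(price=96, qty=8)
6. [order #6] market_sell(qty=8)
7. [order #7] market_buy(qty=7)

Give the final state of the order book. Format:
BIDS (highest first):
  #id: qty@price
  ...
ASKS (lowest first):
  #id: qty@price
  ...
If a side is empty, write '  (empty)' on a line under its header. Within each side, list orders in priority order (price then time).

After op 1 [order #1] limit_buy(price=102, qty=3): fills=none; bids=[#1:3@102] asks=[-]
After op 2 [order #2] limit_sell(price=98, qty=4): fills=#1x#2:3@102; bids=[-] asks=[#2:1@98]
After op 3 [order #3] limit_sell(price=101, qty=2): fills=none; bids=[-] asks=[#2:1@98 #3:2@101]
After op 4 [order #4] market_sell(qty=7): fills=none; bids=[-] asks=[#2:1@98 #3:2@101]
After op 5 [order #5] limit_sell(price=96, qty=8): fills=none; bids=[-] asks=[#5:8@96 #2:1@98 #3:2@101]
After op 6 [order #6] market_sell(qty=8): fills=none; bids=[-] asks=[#5:8@96 #2:1@98 #3:2@101]
After op 7 [order #7] market_buy(qty=7): fills=#7x#5:7@96; bids=[-] asks=[#5:1@96 #2:1@98 #3:2@101]

Answer: BIDS (highest first):
  (empty)
ASKS (lowest first):
  #5: 1@96
  #2: 1@98
  #3: 2@101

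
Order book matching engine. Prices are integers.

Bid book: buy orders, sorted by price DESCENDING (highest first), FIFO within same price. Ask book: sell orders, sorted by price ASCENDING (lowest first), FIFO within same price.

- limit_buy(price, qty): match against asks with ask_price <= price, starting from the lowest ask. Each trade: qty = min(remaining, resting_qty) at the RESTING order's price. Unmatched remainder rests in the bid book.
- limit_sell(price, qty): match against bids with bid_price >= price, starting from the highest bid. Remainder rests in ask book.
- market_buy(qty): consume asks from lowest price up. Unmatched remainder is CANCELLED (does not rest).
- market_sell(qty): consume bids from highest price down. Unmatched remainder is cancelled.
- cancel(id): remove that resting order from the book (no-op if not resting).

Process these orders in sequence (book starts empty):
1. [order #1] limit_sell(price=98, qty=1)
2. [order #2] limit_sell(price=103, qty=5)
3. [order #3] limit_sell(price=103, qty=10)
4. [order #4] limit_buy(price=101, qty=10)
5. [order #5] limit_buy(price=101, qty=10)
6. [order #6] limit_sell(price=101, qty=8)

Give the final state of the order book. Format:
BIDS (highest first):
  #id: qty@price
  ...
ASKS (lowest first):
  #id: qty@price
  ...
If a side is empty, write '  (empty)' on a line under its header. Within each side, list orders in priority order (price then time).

After op 1 [order #1] limit_sell(price=98, qty=1): fills=none; bids=[-] asks=[#1:1@98]
After op 2 [order #2] limit_sell(price=103, qty=5): fills=none; bids=[-] asks=[#1:1@98 #2:5@103]
After op 3 [order #3] limit_sell(price=103, qty=10): fills=none; bids=[-] asks=[#1:1@98 #2:5@103 #3:10@103]
After op 4 [order #4] limit_buy(price=101, qty=10): fills=#4x#1:1@98; bids=[#4:9@101] asks=[#2:5@103 #3:10@103]
After op 5 [order #5] limit_buy(price=101, qty=10): fills=none; bids=[#4:9@101 #5:10@101] asks=[#2:5@103 #3:10@103]
After op 6 [order #6] limit_sell(price=101, qty=8): fills=#4x#6:8@101; bids=[#4:1@101 #5:10@101] asks=[#2:5@103 #3:10@103]

Answer: BIDS (highest first):
  #4: 1@101
  #5: 10@101
ASKS (lowest first):
  #2: 5@103
  #3: 10@103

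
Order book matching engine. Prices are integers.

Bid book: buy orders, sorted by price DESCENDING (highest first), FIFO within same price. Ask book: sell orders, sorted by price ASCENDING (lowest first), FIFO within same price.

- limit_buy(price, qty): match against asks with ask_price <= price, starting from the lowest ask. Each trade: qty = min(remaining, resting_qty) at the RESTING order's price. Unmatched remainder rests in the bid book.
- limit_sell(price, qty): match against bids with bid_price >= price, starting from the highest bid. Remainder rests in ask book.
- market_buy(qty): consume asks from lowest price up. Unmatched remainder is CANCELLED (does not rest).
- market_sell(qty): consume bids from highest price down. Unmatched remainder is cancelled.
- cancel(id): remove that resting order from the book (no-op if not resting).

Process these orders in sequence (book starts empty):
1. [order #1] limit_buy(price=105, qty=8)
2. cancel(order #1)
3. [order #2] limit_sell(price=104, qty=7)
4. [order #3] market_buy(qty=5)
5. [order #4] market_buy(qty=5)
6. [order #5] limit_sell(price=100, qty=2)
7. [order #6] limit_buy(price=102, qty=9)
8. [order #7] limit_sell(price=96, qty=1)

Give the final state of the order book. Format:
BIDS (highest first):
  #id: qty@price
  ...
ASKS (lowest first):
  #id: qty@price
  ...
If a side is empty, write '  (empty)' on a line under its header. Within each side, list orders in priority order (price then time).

Answer: BIDS (highest first):
  #6: 6@102
ASKS (lowest first):
  (empty)

Derivation:
After op 1 [order #1] limit_buy(price=105, qty=8): fills=none; bids=[#1:8@105] asks=[-]
After op 2 cancel(order #1): fills=none; bids=[-] asks=[-]
After op 3 [order #2] limit_sell(price=104, qty=7): fills=none; bids=[-] asks=[#2:7@104]
After op 4 [order #3] market_buy(qty=5): fills=#3x#2:5@104; bids=[-] asks=[#2:2@104]
After op 5 [order #4] market_buy(qty=5): fills=#4x#2:2@104; bids=[-] asks=[-]
After op 6 [order #5] limit_sell(price=100, qty=2): fills=none; bids=[-] asks=[#5:2@100]
After op 7 [order #6] limit_buy(price=102, qty=9): fills=#6x#5:2@100; bids=[#6:7@102] asks=[-]
After op 8 [order #7] limit_sell(price=96, qty=1): fills=#6x#7:1@102; bids=[#6:6@102] asks=[-]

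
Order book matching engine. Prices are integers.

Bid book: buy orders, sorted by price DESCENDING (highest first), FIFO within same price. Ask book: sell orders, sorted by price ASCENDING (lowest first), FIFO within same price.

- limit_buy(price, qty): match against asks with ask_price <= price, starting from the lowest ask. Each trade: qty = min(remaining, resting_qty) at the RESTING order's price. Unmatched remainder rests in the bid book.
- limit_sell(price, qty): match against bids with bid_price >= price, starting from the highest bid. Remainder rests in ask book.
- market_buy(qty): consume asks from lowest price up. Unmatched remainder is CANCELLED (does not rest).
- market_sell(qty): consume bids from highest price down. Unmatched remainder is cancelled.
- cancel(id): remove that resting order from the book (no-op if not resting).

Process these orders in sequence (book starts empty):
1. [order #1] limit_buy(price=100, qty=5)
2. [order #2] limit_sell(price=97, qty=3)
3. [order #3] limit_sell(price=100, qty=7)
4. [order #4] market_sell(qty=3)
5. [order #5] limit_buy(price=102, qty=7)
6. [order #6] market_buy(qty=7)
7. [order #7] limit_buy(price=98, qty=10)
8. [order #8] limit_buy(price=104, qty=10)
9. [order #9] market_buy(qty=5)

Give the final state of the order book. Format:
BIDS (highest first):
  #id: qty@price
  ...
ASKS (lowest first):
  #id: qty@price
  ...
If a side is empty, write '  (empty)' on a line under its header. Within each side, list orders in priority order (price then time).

After op 1 [order #1] limit_buy(price=100, qty=5): fills=none; bids=[#1:5@100] asks=[-]
After op 2 [order #2] limit_sell(price=97, qty=3): fills=#1x#2:3@100; bids=[#1:2@100] asks=[-]
After op 3 [order #3] limit_sell(price=100, qty=7): fills=#1x#3:2@100; bids=[-] asks=[#3:5@100]
After op 4 [order #4] market_sell(qty=3): fills=none; bids=[-] asks=[#3:5@100]
After op 5 [order #5] limit_buy(price=102, qty=7): fills=#5x#3:5@100; bids=[#5:2@102] asks=[-]
After op 6 [order #6] market_buy(qty=7): fills=none; bids=[#5:2@102] asks=[-]
After op 7 [order #7] limit_buy(price=98, qty=10): fills=none; bids=[#5:2@102 #7:10@98] asks=[-]
After op 8 [order #8] limit_buy(price=104, qty=10): fills=none; bids=[#8:10@104 #5:2@102 #7:10@98] asks=[-]
After op 9 [order #9] market_buy(qty=5): fills=none; bids=[#8:10@104 #5:2@102 #7:10@98] asks=[-]

Answer: BIDS (highest first):
  #8: 10@104
  #5: 2@102
  #7: 10@98
ASKS (lowest first):
  (empty)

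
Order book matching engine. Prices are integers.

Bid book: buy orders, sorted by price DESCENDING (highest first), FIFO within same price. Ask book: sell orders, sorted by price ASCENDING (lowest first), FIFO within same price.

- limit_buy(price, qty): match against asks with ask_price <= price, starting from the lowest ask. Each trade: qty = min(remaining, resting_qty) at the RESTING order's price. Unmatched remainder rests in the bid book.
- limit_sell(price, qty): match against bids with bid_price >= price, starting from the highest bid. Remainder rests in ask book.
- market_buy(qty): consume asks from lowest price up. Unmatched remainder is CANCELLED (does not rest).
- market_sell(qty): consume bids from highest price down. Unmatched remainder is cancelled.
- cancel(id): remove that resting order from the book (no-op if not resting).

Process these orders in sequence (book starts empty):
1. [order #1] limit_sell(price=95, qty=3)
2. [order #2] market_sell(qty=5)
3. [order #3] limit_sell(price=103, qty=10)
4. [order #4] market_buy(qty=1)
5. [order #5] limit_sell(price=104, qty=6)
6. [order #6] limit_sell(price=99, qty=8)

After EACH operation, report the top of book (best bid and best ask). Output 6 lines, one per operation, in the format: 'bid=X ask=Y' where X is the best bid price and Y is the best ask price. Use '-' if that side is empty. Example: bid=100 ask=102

After op 1 [order #1] limit_sell(price=95, qty=3): fills=none; bids=[-] asks=[#1:3@95]
After op 2 [order #2] market_sell(qty=5): fills=none; bids=[-] asks=[#1:3@95]
After op 3 [order #3] limit_sell(price=103, qty=10): fills=none; bids=[-] asks=[#1:3@95 #3:10@103]
After op 4 [order #4] market_buy(qty=1): fills=#4x#1:1@95; bids=[-] asks=[#1:2@95 #3:10@103]
After op 5 [order #5] limit_sell(price=104, qty=6): fills=none; bids=[-] asks=[#1:2@95 #3:10@103 #5:6@104]
After op 6 [order #6] limit_sell(price=99, qty=8): fills=none; bids=[-] asks=[#1:2@95 #6:8@99 #3:10@103 #5:6@104]

Answer: bid=- ask=95
bid=- ask=95
bid=- ask=95
bid=- ask=95
bid=- ask=95
bid=- ask=95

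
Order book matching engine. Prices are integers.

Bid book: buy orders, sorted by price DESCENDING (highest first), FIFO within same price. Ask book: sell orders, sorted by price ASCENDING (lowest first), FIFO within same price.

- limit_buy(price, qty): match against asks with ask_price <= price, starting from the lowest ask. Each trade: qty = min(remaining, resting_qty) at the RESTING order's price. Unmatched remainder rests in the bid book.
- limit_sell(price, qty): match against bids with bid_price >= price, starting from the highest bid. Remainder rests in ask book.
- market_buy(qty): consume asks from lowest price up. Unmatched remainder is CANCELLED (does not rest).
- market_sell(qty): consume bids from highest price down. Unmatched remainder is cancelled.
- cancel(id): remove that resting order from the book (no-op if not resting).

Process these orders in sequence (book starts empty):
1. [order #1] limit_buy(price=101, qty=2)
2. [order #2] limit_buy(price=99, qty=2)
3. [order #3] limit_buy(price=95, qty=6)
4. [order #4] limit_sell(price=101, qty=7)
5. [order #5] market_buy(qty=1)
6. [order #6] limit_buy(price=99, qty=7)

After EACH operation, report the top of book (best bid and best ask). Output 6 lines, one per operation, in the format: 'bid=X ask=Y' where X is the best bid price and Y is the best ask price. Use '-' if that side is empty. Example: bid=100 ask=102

Answer: bid=101 ask=-
bid=101 ask=-
bid=101 ask=-
bid=99 ask=101
bid=99 ask=101
bid=99 ask=101

Derivation:
After op 1 [order #1] limit_buy(price=101, qty=2): fills=none; bids=[#1:2@101] asks=[-]
After op 2 [order #2] limit_buy(price=99, qty=2): fills=none; bids=[#1:2@101 #2:2@99] asks=[-]
After op 3 [order #3] limit_buy(price=95, qty=6): fills=none; bids=[#1:2@101 #2:2@99 #3:6@95] asks=[-]
After op 4 [order #4] limit_sell(price=101, qty=7): fills=#1x#4:2@101; bids=[#2:2@99 #3:6@95] asks=[#4:5@101]
After op 5 [order #5] market_buy(qty=1): fills=#5x#4:1@101; bids=[#2:2@99 #3:6@95] asks=[#4:4@101]
After op 6 [order #6] limit_buy(price=99, qty=7): fills=none; bids=[#2:2@99 #6:7@99 #3:6@95] asks=[#4:4@101]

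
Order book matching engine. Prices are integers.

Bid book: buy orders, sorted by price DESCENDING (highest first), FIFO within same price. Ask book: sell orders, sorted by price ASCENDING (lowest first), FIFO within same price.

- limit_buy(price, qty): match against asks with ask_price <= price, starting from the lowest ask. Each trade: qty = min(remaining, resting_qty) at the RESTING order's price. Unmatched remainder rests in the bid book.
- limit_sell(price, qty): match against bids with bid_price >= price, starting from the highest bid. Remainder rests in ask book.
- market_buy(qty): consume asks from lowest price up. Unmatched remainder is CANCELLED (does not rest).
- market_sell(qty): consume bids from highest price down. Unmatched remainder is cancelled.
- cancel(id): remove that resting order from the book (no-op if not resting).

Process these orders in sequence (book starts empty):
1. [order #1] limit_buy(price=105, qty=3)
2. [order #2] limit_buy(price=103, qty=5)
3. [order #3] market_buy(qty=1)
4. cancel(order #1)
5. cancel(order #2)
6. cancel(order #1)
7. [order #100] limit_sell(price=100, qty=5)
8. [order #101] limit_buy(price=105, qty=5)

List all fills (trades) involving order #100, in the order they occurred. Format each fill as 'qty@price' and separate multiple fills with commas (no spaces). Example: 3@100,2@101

Answer: 5@100

Derivation:
After op 1 [order #1] limit_buy(price=105, qty=3): fills=none; bids=[#1:3@105] asks=[-]
After op 2 [order #2] limit_buy(price=103, qty=5): fills=none; bids=[#1:3@105 #2:5@103] asks=[-]
After op 3 [order #3] market_buy(qty=1): fills=none; bids=[#1:3@105 #2:5@103] asks=[-]
After op 4 cancel(order #1): fills=none; bids=[#2:5@103] asks=[-]
After op 5 cancel(order #2): fills=none; bids=[-] asks=[-]
After op 6 cancel(order #1): fills=none; bids=[-] asks=[-]
After op 7 [order #100] limit_sell(price=100, qty=5): fills=none; bids=[-] asks=[#100:5@100]
After op 8 [order #101] limit_buy(price=105, qty=5): fills=#101x#100:5@100; bids=[-] asks=[-]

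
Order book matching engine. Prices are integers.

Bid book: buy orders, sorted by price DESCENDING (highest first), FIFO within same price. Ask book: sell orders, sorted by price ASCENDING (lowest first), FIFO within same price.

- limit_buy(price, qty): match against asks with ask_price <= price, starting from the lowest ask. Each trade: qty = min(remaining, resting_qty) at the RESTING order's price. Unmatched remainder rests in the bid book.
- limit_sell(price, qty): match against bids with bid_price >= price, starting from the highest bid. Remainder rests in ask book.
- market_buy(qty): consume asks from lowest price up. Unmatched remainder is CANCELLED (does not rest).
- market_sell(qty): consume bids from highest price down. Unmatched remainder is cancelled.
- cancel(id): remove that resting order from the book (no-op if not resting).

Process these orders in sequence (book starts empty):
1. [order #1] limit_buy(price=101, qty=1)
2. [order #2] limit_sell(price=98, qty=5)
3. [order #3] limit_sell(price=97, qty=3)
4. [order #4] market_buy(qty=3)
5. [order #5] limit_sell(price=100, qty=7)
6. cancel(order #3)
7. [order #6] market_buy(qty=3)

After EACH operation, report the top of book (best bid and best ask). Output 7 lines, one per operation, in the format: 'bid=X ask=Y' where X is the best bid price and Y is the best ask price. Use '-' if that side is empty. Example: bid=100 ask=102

After op 1 [order #1] limit_buy(price=101, qty=1): fills=none; bids=[#1:1@101] asks=[-]
After op 2 [order #2] limit_sell(price=98, qty=5): fills=#1x#2:1@101; bids=[-] asks=[#2:4@98]
After op 3 [order #3] limit_sell(price=97, qty=3): fills=none; bids=[-] asks=[#3:3@97 #2:4@98]
After op 4 [order #4] market_buy(qty=3): fills=#4x#3:3@97; bids=[-] asks=[#2:4@98]
After op 5 [order #5] limit_sell(price=100, qty=7): fills=none; bids=[-] asks=[#2:4@98 #5:7@100]
After op 6 cancel(order #3): fills=none; bids=[-] asks=[#2:4@98 #5:7@100]
After op 7 [order #6] market_buy(qty=3): fills=#6x#2:3@98; bids=[-] asks=[#2:1@98 #5:7@100]

Answer: bid=101 ask=-
bid=- ask=98
bid=- ask=97
bid=- ask=98
bid=- ask=98
bid=- ask=98
bid=- ask=98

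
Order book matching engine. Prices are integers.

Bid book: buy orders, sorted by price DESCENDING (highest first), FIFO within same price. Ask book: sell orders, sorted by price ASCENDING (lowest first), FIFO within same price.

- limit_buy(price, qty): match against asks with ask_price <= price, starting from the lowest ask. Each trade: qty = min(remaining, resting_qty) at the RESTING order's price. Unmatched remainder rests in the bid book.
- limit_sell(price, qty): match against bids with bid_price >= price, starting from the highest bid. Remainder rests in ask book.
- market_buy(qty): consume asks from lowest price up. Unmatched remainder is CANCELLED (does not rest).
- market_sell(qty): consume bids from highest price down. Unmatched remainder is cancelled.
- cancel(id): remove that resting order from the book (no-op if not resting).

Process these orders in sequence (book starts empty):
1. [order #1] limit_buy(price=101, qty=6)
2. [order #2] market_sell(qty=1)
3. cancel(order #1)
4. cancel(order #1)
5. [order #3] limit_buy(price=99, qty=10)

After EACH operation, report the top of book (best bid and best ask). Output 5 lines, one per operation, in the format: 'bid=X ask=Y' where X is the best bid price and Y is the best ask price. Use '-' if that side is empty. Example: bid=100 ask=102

Answer: bid=101 ask=-
bid=101 ask=-
bid=- ask=-
bid=- ask=-
bid=99 ask=-

Derivation:
After op 1 [order #1] limit_buy(price=101, qty=6): fills=none; bids=[#1:6@101] asks=[-]
After op 2 [order #2] market_sell(qty=1): fills=#1x#2:1@101; bids=[#1:5@101] asks=[-]
After op 3 cancel(order #1): fills=none; bids=[-] asks=[-]
After op 4 cancel(order #1): fills=none; bids=[-] asks=[-]
After op 5 [order #3] limit_buy(price=99, qty=10): fills=none; bids=[#3:10@99] asks=[-]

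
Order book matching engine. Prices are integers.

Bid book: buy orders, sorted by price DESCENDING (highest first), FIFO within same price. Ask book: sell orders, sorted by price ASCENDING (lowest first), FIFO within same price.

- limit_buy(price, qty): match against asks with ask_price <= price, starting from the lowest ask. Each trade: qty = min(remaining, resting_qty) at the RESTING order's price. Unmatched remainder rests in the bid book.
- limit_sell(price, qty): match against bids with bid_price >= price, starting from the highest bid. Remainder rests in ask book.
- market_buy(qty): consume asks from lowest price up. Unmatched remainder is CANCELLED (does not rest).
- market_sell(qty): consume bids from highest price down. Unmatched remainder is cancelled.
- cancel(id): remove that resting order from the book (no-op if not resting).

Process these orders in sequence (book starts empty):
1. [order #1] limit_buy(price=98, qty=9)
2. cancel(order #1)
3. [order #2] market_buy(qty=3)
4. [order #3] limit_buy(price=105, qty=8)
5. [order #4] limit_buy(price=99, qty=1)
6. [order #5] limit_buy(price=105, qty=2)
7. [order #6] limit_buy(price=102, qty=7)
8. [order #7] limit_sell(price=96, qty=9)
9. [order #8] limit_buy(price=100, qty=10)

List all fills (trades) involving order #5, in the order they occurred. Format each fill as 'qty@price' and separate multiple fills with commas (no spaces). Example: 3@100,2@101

Answer: 1@105

Derivation:
After op 1 [order #1] limit_buy(price=98, qty=9): fills=none; bids=[#1:9@98] asks=[-]
After op 2 cancel(order #1): fills=none; bids=[-] asks=[-]
After op 3 [order #2] market_buy(qty=3): fills=none; bids=[-] asks=[-]
After op 4 [order #3] limit_buy(price=105, qty=8): fills=none; bids=[#3:8@105] asks=[-]
After op 5 [order #4] limit_buy(price=99, qty=1): fills=none; bids=[#3:8@105 #4:1@99] asks=[-]
After op 6 [order #5] limit_buy(price=105, qty=2): fills=none; bids=[#3:8@105 #5:2@105 #4:1@99] asks=[-]
After op 7 [order #6] limit_buy(price=102, qty=7): fills=none; bids=[#3:8@105 #5:2@105 #6:7@102 #4:1@99] asks=[-]
After op 8 [order #7] limit_sell(price=96, qty=9): fills=#3x#7:8@105 #5x#7:1@105; bids=[#5:1@105 #6:7@102 #4:1@99] asks=[-]
After op 9 [order #8] limit_buy(price=100, qty=10): fills=none; bids=[#5:1@105 #6:7@102 #8:10@100 #4:1@99] asks=[-]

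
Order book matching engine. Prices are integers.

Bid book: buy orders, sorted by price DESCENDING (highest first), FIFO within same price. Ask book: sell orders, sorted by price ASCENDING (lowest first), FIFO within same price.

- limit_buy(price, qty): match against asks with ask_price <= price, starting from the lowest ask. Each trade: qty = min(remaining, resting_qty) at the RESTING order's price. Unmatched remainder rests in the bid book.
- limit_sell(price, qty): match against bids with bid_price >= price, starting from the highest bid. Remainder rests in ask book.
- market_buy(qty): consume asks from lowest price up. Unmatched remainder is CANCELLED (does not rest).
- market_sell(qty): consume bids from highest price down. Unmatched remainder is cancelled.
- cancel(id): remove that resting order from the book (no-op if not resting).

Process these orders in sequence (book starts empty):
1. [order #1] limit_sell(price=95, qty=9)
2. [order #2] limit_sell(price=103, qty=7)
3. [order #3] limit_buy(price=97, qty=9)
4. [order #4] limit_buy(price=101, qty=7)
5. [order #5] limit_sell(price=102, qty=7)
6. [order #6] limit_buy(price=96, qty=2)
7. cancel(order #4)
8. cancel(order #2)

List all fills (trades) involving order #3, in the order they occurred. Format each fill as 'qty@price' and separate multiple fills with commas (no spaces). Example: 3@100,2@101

After op 1 [order #1] limit_sell(price=95, qty=9): fills=none; bids=[-] asks=[#1:9@95]
After op 2 [order #2] limit_sell(price=103, qty=7): fills=none; bids=[-] asks=[#1:9@95 #2:7@103]
After op 3 [order #3] limit_buy(price=97, qty=9): fills=#3x#1:9@95; bids=[-] asks=[#2:7@103]
After op 4 [order #4] limit_buy(price=101, qty=7): fills=none; bids=[#4:7@101] asks=[#2:7@103]
After op 5 [order #5] limit_sell(price=102, qty=7): fills=none; bids=[#4:7@101] asks=[#5:7@102 #2:7@103]
After op 6 [order #6] limit_buy(price=96, qty=2): fills=none; bids=[#4:7@101 #6:2@96] asks=[#5:7@102 #2:7@103]
After op 7 cancel(order #4): fills=none; bids=[#6:2@96] asks=[#5:7@102 #2:7@103]
After op 8 cancel(order #2): fills=none; bids=[#6:2@96] asks=[#5:7@102]

Answer: 9@95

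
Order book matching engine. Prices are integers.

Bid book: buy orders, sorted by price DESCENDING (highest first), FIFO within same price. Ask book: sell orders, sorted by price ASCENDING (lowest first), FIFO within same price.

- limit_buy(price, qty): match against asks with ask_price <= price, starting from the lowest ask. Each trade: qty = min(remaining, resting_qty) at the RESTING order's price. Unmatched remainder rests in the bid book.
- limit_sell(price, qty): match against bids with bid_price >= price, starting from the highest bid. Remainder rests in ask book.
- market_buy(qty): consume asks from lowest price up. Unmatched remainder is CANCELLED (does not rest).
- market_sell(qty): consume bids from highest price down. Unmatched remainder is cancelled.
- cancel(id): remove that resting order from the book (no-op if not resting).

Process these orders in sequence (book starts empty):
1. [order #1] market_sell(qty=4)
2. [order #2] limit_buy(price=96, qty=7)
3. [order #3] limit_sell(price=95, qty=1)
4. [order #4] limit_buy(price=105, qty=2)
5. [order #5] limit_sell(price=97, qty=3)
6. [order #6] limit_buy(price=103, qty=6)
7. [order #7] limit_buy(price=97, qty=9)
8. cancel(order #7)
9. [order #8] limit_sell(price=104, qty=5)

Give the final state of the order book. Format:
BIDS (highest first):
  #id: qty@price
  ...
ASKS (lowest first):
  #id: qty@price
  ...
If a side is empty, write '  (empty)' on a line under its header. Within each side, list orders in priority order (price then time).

After op 1 [order #1] market_sell(qty=4): fills=none; bids=[-] asks=[-]
After op 2 [order #2] limit_buy(price=96, qty=7): fills=none; bids=[#2:7@96] asks=[-]
After op 3 [order #3] limit_sell(price=95, qty=1): fills=#2x#3:1@96; bids=[#2:6@96] asks=[-]
After op 4 [order #4] limit_buy(price=105, qty=2): fills=none; bids=[#4:2@105 #2:6@96] asks=[-]
After op 5 [order #5] limit_sell(price=97, qty=3): fills=#4x#5:2@105; bids=[#2:6@96] asks=[#5:1@97]
After op 6 [order #6] limit_buy(price=103, qty=6): fills=#6x#5:1@97; bids=[#6:5@103 #2:6@96] asks=[-]
After op 7 [order #7] limit_buy(price=97, qty=9): fills=none; bids=[#6:5@103 #7:9@97 #2:6@96] asks=[-]
After op 8 cancel(order #7): fills=none; bids=[#6:5@103 #2:6@96] asks=[-]
After op 9 [order #8] limit_sell(price=104, qty=5): fills=none; bids=[#6:5@103 #2:6@96] asks=[#8:5@104]

Answer: BIDS (highest first):
  #6: 5@103
  #2: 6@96
ASKS (lowest first):
  #8: 5@104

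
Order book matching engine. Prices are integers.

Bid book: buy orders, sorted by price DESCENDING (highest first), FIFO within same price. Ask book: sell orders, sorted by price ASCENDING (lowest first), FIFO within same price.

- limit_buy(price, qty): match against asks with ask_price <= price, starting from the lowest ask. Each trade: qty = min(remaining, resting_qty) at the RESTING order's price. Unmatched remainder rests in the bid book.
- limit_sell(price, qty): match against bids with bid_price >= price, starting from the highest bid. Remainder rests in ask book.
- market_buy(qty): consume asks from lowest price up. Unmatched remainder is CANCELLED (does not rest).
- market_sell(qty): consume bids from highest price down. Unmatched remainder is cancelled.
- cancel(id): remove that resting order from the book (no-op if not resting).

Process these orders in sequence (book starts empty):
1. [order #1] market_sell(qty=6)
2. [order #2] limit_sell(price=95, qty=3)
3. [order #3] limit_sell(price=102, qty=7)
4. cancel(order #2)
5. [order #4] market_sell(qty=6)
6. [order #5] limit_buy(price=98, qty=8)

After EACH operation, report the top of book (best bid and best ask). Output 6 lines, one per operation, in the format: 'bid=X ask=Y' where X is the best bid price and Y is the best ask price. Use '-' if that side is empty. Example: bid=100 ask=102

Answer: bid=- ask=-
bid=- ask=95
bid=- ask=95
bid=- ask=102
bid=- ask=102
bid=98 ask=102

Derivation:
After op 1 [order #1] market_sell(qty=6): fills=none; bids=[-] asks=[-]
After op 2 [order #2] limit_sell(price=95, qty=3): fills=none; bids=[-] asks=[#2:3@95]
After op 3 [order #3] limit_sell(price=102, qty=7): fills=none; bids=[-] asks=[#2:3@95 #3:7@102]
After op 4 cancel(order #2): fills=none; bids=[-] asks=[#3:7@102]
After op 5 [order #4] market_sell(qty=6): fills=none; bids=[-] asks=[#3:7@102]
After op 6 [order #5] limit_buy(price=98, qty=8): fills=none; bids=[#5:8@98] asks=[#3:7@102]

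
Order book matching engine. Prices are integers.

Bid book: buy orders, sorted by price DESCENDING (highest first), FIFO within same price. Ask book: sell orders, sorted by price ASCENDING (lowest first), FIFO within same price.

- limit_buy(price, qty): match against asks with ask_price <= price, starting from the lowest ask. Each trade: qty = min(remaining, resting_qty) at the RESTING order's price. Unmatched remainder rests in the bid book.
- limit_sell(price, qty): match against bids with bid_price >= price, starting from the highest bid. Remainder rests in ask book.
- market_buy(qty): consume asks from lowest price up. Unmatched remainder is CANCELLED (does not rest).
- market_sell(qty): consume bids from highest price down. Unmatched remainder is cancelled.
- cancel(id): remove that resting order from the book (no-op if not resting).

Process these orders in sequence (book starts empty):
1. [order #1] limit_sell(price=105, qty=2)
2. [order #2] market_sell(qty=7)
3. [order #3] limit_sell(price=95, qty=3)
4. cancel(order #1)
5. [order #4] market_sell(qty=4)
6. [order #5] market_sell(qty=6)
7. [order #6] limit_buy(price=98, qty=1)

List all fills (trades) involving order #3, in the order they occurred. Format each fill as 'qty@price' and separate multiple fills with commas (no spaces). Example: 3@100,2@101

After op 1 [order #1] limit_sell(price=105, qty=2): fills=none; bids=[-] asks=[#1:2@105]
After op 2 [order #2] market_sell(qty=7): fills=none; bids=[-] asks=[#1:2@105]
After op 3 [order #3] limit_sell(price=95, qty=3): fills=none; bids=[-] asks=[#3:3@95 #1:2@105]
After op 4 cancel(order #1): fills=none; bids=[-] asks=[#3:3@95]
After op 5 [order #4] market_sell(qty=4): fills=none; bids=[-] asks=[#3:3@95]
After op 6 [order #5] market_sell(qty=6): fills=none; bids=[-] asks=[#3:3@95]
After op 7 [order #6] limit_buy(price=98, qty=1): fills=#6x#3:1@95; bids=[-] asks=[#3:2@95]

Answer: 1@95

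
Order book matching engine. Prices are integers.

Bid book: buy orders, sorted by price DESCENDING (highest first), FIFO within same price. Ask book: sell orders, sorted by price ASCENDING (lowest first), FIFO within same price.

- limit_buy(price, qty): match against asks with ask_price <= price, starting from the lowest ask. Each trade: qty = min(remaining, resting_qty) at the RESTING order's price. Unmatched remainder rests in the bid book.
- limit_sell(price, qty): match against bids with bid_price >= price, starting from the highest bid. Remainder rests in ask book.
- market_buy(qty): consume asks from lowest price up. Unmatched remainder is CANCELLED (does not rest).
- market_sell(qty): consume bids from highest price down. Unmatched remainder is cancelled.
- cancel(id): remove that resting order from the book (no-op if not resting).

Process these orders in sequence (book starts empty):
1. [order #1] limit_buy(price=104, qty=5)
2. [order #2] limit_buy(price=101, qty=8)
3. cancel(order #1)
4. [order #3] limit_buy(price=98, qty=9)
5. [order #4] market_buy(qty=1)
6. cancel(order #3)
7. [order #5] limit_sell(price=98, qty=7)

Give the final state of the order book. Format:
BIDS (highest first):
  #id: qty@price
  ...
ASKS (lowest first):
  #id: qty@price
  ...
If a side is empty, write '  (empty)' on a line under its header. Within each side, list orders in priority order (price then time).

After op 1 [order #1] limit_buy(price=104, qty=5): fills=none; bids=[#1:5@104] asks=[-]
After op 2 [order #2] limit_buy(price=101, qty=8): fills=none; bids=[#1:5@104 #2:8@101] asks=[-]
After op 3 cancel(order #1): fills=none; bids=[#2:8@101] asks=[-]
After op 4 [order #3] limit_buy(price=98, qty=9): fills=none; bids=[#2:8@101 #3:9@98] asks=[-]
After op 5 [order #4] market_buy(qty=1): fills=none; bids=[#2:8@101 #3:9@98] asks=[-]
After op 6 cancel(order #3): fills=none; bids=[#2:8@101] asks=[-]
After op 7 [order #5] limit_sell(price=98, qty=7): fills=#2x#5:7@101; bids=[#2:1@101] asks=[-]

Answer: BIDS (highest first):
  #2: 1@101
ASKS (lowest first):
  (empty)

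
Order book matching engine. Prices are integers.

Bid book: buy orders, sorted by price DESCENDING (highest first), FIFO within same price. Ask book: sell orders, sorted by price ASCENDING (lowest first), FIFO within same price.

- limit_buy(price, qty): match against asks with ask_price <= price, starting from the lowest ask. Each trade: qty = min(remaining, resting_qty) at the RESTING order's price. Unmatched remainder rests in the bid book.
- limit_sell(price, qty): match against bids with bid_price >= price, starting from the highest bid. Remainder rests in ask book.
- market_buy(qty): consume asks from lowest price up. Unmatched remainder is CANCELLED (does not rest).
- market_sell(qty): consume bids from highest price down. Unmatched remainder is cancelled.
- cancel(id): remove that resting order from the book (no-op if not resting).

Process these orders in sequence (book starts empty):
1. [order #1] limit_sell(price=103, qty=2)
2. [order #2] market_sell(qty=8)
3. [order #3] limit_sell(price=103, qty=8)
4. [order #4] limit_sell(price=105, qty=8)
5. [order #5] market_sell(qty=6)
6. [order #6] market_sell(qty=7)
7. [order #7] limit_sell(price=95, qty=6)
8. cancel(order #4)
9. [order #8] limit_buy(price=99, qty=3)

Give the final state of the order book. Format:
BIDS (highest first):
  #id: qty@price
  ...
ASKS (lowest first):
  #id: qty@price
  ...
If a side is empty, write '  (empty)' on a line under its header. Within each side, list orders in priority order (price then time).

Answer: BIDS (highest first):
  (empty)
ASKS (lowest first):
  #7: 3@95
  #1: 2@103
  #3: 8@103

Derivation:
After op 1 [order #1] limit_sell(price=103, qty=2): fills=none; bids=[-] asks=[#1:2@103]
After op 2 [order #2] market_sell(qty=8): fills=none; bids=[-] asks=[#1:2@103]
After op 3 [order #3] limit_sell(price=103, qty=8): fills=none; bids=[-] asks=[#1:2@103 #3:8@103]
After op 4 [order #4] limit_sell(price=105, qty=8): fills=none; bids=[-] asks=[#1:2@103 #3:8@103 #4:8@105]
After op 5 [order #5] market_sell(qty=6): fills=none; bids=[-] asks=[#1:2@103 #3:8@103 #4:8@105]
After op 6 [order #6] market_sell(qty=7): fills=none; bids=[-] asks=[#1:2@103 #3:8@103 #4:8@105]
After op 7 [order #7] limit_sell(price=95, qty=6): fills=none; bids=[-] asks=[#7:6@95 #1:2@103 #3:8@103 #4:8@105]
After op 8 cancel(order #4): fills=none; bids=[-] asks=[#7:6@95 #1:2@103 #3:8@103]
After op 9 [order #8] limit_buy(price=99, qty=3): fills=#8x#7:3@95; bids=[-] asks=[#7:3@95 #1:2@103 #3:8@103]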